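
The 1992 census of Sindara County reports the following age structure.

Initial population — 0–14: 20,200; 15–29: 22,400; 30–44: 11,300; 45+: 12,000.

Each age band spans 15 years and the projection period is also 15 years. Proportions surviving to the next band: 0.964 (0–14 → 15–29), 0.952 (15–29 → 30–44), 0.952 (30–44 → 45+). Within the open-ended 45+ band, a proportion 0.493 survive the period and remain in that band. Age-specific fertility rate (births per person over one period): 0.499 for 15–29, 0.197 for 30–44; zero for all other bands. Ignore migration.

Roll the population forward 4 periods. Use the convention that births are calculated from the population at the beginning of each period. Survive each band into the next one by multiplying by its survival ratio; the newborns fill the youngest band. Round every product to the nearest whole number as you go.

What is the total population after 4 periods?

Numbering the bands 1..4 from youngest to oldest:
Period 1:
Births: 22400 × 0.499 = 11178  |  11300 × 0.197 = 2226 → total 13404
Band 2: 20200 × 0.964 = 19473
Band 3: 22400 × 0.952 = 21325
Band 4: 11300 × 0.952 + 12000 × 0.493 = 10758 + 5916 = 16674
Population now: 0–14=13404, 15–29=19473, 30–44=21325, 45+=16674
Period 2:
Births: 19473 × 0.499 = 9717  |  21325 × 0.197 = 4201 → total 13918
Band 2: 13404 × 0.964 = 12921
Band 3: 19473 × 0.952 = 18538
Band 4: 21325 × 0.952 + 16674 × 0.493 = 20301 + 8220 = 28521
Population now: 0–14=13918, 15–29=12921, 30–44=18538, 45+=28521
Period 3:
Births: 12921 × 0.499 = 6448  |  18538 × 0.197 = 3652 → total 10100
Band 2: 13918 × 0.964 = 13417
Band 3: 12921 × 0.952 = 12301
Band 4: 18538 × 0.952 + 28521 × 0.493 = 17648 + 14061 = 31709
Population now: 0–14=10100, 15–29=13417, 30–44=12301, 45+=31709
Period 4:
Births: 13417 × 0.499 = 6695  |  12301 × 0.197 = 2423 → total 9118
Band 2: 10100 × 0.964 = 9736
Band 3: 13417 × 0.952 = 12773
Band 4: 12301 × 0.952 + 31709 × 0.493 = 11711 + 15633 = 27344
Population now: 0–14=9118, 15–29=9736, 30–44=12773, 45+=27344
Total after period 4: 9118 + 9736 + 12773 + 27344 = 58971

58971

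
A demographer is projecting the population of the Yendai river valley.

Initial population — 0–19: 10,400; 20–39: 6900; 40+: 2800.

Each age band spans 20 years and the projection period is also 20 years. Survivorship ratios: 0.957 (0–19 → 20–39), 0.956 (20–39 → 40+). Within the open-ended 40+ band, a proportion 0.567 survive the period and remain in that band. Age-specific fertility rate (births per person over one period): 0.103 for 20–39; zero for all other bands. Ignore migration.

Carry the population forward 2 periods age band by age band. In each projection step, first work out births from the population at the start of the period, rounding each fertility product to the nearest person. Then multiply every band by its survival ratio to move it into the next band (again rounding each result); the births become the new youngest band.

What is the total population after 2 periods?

— Period 1 —
Births: 6900 × 0.103 = 711
20–39: 10400 × 0.957 = 9953
40+: 6900 × 0.956 + 2800 × 0.567 = 6596 + 1588 = 8184
Population now: 0–19=711, 20–39=9953, 40+=8184
— Period 2 —
Births: 9953 × 0.103 = 1025
20–39: 711 × 0.957 = 680
40+: 9953 × 0.956 + 8184 × 0.567 = 9515 + 4640 = 14155
Population now: 0–19=1025, 20–39=680, 40+=14155
Total after period 2: 1025 + 680 + 14155 = 15860

15860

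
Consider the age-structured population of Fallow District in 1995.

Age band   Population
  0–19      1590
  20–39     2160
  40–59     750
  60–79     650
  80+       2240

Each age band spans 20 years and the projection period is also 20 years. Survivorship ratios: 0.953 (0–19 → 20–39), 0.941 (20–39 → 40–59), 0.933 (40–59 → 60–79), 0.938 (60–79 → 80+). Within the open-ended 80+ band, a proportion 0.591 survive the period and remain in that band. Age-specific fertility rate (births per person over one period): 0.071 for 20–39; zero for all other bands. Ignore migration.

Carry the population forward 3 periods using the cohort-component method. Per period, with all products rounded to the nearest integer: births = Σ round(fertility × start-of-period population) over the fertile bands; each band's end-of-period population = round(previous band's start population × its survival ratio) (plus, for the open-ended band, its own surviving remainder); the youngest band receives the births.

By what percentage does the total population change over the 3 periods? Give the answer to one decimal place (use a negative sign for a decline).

-40.1

Call the groups 1 to 5, youngest first.
— Period 1 —
Births: 2160 × 0.071 = 153
Group 2: 1590 × 0.953 = 1515
Group 3: 2160 × 0.941 = 2033
Group 4: 750 × 0.933 = 700
Group 5: 650 × 0.938 + 2240 × 0.591 = 610 + 1324 = 1934
→ [153, 1515, 2033, 700, 1934]
— Period 2 —
Births: 1515 × 0.071 = 108
Group 2: 153 × 0.953 = 146
Group 3: 1515 × 0.941 = 1426
Group 4: 2033 × 0.933 = 1897
Group 5: 700 × 0.938 + 1934 × 0.591 = 657 + 1143 = 1800
→ [108, 146, 1426, 1897, 1800]
— Period 3 —
Births: 146 × 0.071 = 10
Group 2: 108 × 0.953 = 103
Group 3: 146 × 0.941 = 137
Group 4: 1426 × 0.933 = 1330
Group 5: 1897 × 0.938 + 1800 × 0.591 = 1779 + 1064 = 2843
→ [10, 103, 137, 1330, 2843]
Total: 7390 → 4423; change = -2967; percentage change = -40.1%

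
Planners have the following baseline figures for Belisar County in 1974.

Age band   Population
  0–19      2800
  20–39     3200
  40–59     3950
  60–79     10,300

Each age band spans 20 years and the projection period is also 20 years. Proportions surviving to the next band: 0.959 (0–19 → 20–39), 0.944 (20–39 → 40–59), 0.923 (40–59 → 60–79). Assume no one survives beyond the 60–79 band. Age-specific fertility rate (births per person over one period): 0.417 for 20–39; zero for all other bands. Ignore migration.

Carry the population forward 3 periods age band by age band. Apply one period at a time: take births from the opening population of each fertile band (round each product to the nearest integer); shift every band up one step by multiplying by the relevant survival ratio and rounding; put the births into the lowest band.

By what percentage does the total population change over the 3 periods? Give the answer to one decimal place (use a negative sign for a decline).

-74.5

Call the groups 1 to 4, youngest first.
[period 1]
Births: 3200 * 0.417 = 1334
Group 2: 2800 * 0.959 = 2685
Group 3: 3200 * 0.944 = 3021
Group 4: 3950 * 0.923 = 3646
Giving 1334 / 2685 / 3021 / 3646.
[period 2]
Births: 2685 * 0.417 = 1120
Group 2: 1334 * 0.959 = 1279
Group 3: 2685 * 0.944 = 2535
Group 4: 3021 * 0.923 = 2788
Giving 1120 / 1279 / 2535 / 2788.
[period 3]
Births: 1279 * 0.417 = 533
Group 2: 1120 * 0.959 = 1074
Group 3: 1279 * 0.944 = 1207
Group 4: 2535 * 0.923 = 2340
Giving 533 / 1074 / 1207 / 2340.
Total: 20250 → 5154; change = -15096; percentage change = -74.5%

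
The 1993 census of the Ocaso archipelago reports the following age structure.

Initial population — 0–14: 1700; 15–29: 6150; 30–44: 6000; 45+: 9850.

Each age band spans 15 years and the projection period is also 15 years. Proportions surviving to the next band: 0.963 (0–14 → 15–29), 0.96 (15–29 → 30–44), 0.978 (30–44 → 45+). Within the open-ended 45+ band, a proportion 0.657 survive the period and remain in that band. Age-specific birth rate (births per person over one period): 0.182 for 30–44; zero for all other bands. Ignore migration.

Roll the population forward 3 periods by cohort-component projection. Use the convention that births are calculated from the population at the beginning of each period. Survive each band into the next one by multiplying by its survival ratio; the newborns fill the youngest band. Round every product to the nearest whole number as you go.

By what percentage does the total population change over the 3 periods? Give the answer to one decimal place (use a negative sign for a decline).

Period 1:
Births: 6000 * 0.182 = 1092
15–29: 1700 * 0.963 = 1637
30–44: 6150 * 0.96 = 5904
45+: 6000 * 0.978 + 9850 * 0.657 = 5868 + 6471 = 12339
Population now: 0–14=1092, 15–29=1637, 30–44=5904, 45+=12339
Period 2:
Births: 5904 * 0.182 = 1075
15–29: 1092 * 0.963 = 1052
30–44: 1637 * 0.96 = 1572
45+: 5904 * 0.978 + 12339 * 0.657 = 5774 + 8107 = 13881
Population now: 0–14=1075, 15–29=1052, 30–44=1572, 45+=13881
Period 3:
Births: 1572 * 0.182 = 286
15–29: 1075 * 0.963 = 1035
30–44: 1052 * 0.96 = 1010
45+: 1572 * 0.978 + 13881 * 0.657 = 1537 + 9120 = 10657
Population now: 0–14=286, 15–29=1035, 30–44=1010, 45+=10657
Total: 23700 → 12988; change = -10712; percentage change = -45.2%

-45.2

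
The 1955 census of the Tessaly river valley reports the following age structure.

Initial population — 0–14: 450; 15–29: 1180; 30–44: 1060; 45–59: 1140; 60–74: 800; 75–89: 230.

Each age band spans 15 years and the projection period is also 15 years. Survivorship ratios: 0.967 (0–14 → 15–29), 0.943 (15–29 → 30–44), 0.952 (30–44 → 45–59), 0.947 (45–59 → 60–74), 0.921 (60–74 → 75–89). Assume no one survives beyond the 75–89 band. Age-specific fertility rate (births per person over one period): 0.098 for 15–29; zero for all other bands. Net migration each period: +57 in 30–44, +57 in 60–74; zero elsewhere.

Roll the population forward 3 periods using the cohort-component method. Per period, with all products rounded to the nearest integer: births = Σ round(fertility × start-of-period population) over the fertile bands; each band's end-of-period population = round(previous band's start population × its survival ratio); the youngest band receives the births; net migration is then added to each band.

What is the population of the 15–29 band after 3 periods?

Numbering the groups 1..6 from youngest to oldest:
Period 1.
Births: 1180 × 0.098 = 116
Group 2: 450 × 0.967 = 435
Group 3: 1180 × 0.943 = 1113
Group 4: 1060 × 0.952 = 1009
Group 5: 1140 × 0.947 = 1080
Group 6: 800 × 0.921 = 737
Net migration: Group 3 + 57 → 1170; Group 5 + 57 → 1137
Giving 116 / 435 / 1170 / 1009 / 1137 / 737.
Period 2.
Births: 435 × 0.098 = 43
Group 2: 116 × 0.967 = 112
Group 3: 435 × 0.943 = 410
Group 4: 1170 × 0.952 = 1114
Group 5: 1009 × 0.947 = 956
Group 6: 1137 × 0.921 = 1047
Net migration: Group 3 + 57 → 467; Group 5 + 57 → 1013
Giving 43 / 112 / 467 / 1114 / 1013 / 1047.
Period 3.
Births: 112 × 0.098 = 11
Group 2: 43 × 0.967 = 42
Group 3: 112 × 0.943 = 106
Group 4: 467 × 0.952 = 445
Group 5: 1114 × 0.947 = 1055
Group 6: 1013 × 0.921 = 933
Net migration: Group 3 + 57 → 163; Group 5 + 57 → 1112
Giving 11 / 42 / 163 / 445 / 1112 / 933.

42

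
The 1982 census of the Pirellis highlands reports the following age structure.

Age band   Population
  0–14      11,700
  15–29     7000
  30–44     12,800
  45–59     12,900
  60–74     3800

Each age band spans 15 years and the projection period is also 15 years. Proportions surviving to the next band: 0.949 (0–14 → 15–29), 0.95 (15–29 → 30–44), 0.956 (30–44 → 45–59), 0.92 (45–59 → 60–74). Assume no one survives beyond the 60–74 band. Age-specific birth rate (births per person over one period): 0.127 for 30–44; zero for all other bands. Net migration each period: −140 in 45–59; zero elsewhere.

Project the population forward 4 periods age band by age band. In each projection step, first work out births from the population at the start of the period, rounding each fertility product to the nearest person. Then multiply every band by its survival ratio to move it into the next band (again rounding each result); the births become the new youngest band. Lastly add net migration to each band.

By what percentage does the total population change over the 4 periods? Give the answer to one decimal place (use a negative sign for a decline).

(Bands numbered youngest = 1 to oldest = 5.)
[period 1]
Births: 12800 × 0.127 = 1626
Band 2: 11700 × 0.949 = 11103
Band 3: 7000 × 0.95 = 6650
Band 4: 12800 × 0.956 = 12237
Band 5: 12900 × 0.92 = 11868
Net migration: Band 4 − 140 → 12097
End of period: [1626, 11103, 6650, 12097, 11868]
[period 2]
Births: 6650 × 0.127 = 845
Band 2: 1626 × 0.949 = 1543
Band 3: 11103 × 0.95 = 10548
Band 4: 6650 × 0.956 = 6357
Band 5: 12097 × 0.92 = 11129
Net migration: Band 4 − 140 → 6217
End of period: [845, 1543, 10548, 6217, 11129]
[period 3]
Births: 10548 × 0.127 = 1340
Band 2: 845 × 0.949 = 802
Band 3: 1543 × 0.95 = 1466
Band 4: 10548 × 0.956 = 10084
Band 5: 6217 × 0.92 = 5720
Net migration: Band 4 − 140 → 9944
End of period: [1340, 802, 1466, 9944, 5720]
[period 4]
Births: 1466 × 0.127 = 186
Band 2: 1340 × 0.949 = 1272
Band 3: 802 × 0.95 = 762
Band 4: 1466 × 0.956 = 1401
Band 5: 9944 × 0.92 = 9148
Net migration: Band 4 − 140 → 1261
End of period: [186, 1272, 762, 1261, 9148]
Total: 48200 → 12629; change = -35571; percentage change = -73.8%

-73.8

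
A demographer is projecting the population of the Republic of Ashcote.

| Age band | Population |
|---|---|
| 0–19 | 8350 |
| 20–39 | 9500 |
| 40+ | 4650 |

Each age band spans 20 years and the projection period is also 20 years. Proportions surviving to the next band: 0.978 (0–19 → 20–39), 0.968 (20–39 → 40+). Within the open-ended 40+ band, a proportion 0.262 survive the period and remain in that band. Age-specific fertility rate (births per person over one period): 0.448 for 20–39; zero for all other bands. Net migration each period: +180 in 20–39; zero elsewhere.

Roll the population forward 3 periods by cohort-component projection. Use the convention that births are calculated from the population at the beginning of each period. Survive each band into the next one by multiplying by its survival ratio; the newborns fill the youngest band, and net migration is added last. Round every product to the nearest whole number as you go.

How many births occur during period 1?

Period 1:
Births: 9500 × 0.448 = 4256
20–39: 8350 × 0.978 = 8166
40+: 9500 × 0.968 + 4650 × 0.262 = 9196 + 1218 = 10414
Net migration: 20–39 + 180 → 8346
End of period: [4256, 8346, 10414]

4256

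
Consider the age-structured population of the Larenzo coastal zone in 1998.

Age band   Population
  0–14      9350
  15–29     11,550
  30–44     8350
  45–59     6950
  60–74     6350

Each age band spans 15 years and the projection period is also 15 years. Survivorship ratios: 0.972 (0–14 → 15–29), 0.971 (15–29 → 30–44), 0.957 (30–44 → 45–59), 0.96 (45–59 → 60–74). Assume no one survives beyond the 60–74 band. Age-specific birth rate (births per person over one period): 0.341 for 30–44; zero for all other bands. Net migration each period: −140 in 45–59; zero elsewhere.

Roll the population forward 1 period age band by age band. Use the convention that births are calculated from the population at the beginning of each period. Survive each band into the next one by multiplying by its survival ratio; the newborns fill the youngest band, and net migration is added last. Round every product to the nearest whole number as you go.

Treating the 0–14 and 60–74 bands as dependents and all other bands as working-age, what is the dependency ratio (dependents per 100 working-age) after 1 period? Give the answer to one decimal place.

After projecting period 1:
Births: 8350 * 0.341 = 2847
15–29: 9350 * 0.972 = 9088
30–44: 11550 * 0.971 = 11215
45–59: 8350 * 0.957 = 7991
60–74: 6950 * 0.96 = 6672
Net migration: 45–59 − 140 → 7851
End of period: [2847, 9088, 11215, 7851, 6672]
Dependents (band 0–14 + band 60–74) = 2847 + 6672 = 9519; working-age = 28154; ratio = 9519/28154 × 100 = 33.8

33.8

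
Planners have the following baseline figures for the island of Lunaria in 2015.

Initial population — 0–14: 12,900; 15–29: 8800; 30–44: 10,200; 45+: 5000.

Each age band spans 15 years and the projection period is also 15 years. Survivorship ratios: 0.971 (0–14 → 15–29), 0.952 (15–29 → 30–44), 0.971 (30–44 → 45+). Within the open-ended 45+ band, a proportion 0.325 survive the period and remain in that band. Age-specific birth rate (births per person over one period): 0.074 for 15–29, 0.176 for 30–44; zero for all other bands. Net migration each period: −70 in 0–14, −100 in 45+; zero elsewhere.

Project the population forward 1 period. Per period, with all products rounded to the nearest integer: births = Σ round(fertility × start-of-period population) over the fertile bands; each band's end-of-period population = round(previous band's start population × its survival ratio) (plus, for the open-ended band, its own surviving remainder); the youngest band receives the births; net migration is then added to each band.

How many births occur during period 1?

After projecting period 1:
Births: 8800 × 0.074 = 651, 10200 × 0.176 = 1795 ⇒ total 2446
15–29: 12900 × 0.971 = 12526
30–44: 8800 × 0.952 = 8378
45+: 10200 × 0.971 + 5000 × 0.325 = 9904 + 1625 = 11529
Net migration: 0–14 − 70 → 2376; 45+ − 100 → 11429
Population now: 0–14=2376, 15–29=12526, 30–44=8378, 45+=11429

2446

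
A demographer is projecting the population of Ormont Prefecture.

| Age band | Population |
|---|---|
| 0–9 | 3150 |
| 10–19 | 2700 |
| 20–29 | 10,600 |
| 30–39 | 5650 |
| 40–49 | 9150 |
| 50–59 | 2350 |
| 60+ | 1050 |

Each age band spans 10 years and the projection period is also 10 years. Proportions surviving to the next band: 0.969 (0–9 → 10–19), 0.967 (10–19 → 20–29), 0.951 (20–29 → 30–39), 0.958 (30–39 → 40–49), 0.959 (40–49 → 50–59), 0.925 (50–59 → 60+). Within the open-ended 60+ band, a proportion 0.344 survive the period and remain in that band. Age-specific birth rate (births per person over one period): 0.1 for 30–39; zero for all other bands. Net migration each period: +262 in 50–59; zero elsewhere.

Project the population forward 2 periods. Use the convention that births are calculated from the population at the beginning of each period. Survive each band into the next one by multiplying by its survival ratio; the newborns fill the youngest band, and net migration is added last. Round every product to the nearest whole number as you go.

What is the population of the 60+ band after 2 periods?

9231

Call the groups 1 to 7, youngest first.
— Period 1 —
Births: 5650 × 0.1 = 565
Group 2: 3150 × 0.969 = 3052
Group 3: 2700 × 0.967 = 2611
Group 4: 10600 × 0.951 = 10081
Group 5: 5650 × 0.958 = 5413
Group 6: 9150 × 0.959 = 8775
Group 7: 2350 × 0.925 + 1050 × 0.344 = 2174 + 361 = 2535
Net migration: Group 6 + 262 → 9037
→ [565, 3052, 2611, 10081, 5413, 9037, 2535]
— Period 2 —
Births: 10081 × 0.1 = 1008
Group 2: 565 × 0.969 = 547
Group 3: 3052 × 0.967 = 2951
Group 4: 2611 × 0.951 = 2483
Group 5: 10081 × 0.958 = 9658
Group 6: 5413 × 0.959 = 5191
Group 7: 9037 × 0.925 + 2535 × 0.344 = 8359 + 872 = 9231
Net migration: Group 6 + 262 → 5453
→ [1008, 547, 2951, 2483, 9658, 5453, 9231]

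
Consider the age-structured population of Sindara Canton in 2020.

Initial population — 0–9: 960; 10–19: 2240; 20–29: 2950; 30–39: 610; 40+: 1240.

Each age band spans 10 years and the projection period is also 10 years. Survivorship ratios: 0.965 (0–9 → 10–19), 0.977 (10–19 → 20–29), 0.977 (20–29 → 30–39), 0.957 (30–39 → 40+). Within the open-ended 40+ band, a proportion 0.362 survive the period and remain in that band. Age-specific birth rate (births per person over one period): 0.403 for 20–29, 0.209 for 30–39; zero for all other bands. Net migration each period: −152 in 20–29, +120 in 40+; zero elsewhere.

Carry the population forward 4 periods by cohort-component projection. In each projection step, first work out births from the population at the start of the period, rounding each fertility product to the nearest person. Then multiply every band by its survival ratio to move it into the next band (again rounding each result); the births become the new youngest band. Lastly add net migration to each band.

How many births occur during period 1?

[period 1]
Births: 2950 × 0.403 = 1189, 610 × 0.209 = 127 — total 1316
10–19: 960 × 0.965 = 926
20–29: 2240 × 0.977 = 2188
30–39: 2950 × 0.977 = 2882
40+: 610 × 0.957 + 1240 × 0.362 = 584 + 449 = 1033
Net migration: 20–29 − 152 → 2036; 40+ + 120 → 1153
End of period: [1316, 926, 2036, 2882, 1153]

1316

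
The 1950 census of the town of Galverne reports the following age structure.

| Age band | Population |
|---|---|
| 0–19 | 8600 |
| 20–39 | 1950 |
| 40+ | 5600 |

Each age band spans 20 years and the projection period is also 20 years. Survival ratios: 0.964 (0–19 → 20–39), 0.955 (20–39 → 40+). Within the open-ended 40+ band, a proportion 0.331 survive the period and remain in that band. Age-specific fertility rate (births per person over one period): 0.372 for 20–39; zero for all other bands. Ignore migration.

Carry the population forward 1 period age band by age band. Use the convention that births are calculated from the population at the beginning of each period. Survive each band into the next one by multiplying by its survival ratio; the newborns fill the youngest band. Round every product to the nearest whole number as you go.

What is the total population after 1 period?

(Groups numbered youngest = 1 to oldest = 3.)
Period 1:
Births: 1950 × 0.372 = 725
Group 2: 8600 × 0.964 = 8290
Group 3: 1950 × 0.955 + 5600 × 0.331 = 1862 + 1854 = 3716
Giving 725 / 8290 / 3716.
Total after period 1: 725 + 8290 + 3716 = 12731

12731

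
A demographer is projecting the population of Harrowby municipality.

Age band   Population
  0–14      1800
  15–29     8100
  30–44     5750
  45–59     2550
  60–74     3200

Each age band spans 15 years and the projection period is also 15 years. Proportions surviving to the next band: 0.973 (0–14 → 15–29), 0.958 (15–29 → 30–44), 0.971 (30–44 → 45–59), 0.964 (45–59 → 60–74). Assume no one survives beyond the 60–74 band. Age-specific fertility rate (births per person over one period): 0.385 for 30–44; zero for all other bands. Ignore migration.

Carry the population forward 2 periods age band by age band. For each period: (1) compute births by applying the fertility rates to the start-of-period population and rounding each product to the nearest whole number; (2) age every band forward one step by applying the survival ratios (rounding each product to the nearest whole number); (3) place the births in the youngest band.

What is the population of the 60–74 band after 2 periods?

— Period 1 —
Births: 5750 × 0.385 = 2214
15–29: 1800 × 0.973 = 1751
30–44: 8100 × 0.958 = 7760
45–59: 5750 × 0.971 = 5583
60–74: 2550 × 0.964 = 2458
Giving 2214 / 1751 / 7760 / 5583 / 2458.
— Period 2 —
Births: 7760 × 0.385 = 2988
15–29: 2214 × 0.973 = 2154
30–44: 1751 × 0.958 = 1677
45–59: 7760 × 0.971 = 7535
60–74: 5583 × 0.964 = 5382
Giving 2988 / 2154 / 1677 / 7535 / 5382.

5382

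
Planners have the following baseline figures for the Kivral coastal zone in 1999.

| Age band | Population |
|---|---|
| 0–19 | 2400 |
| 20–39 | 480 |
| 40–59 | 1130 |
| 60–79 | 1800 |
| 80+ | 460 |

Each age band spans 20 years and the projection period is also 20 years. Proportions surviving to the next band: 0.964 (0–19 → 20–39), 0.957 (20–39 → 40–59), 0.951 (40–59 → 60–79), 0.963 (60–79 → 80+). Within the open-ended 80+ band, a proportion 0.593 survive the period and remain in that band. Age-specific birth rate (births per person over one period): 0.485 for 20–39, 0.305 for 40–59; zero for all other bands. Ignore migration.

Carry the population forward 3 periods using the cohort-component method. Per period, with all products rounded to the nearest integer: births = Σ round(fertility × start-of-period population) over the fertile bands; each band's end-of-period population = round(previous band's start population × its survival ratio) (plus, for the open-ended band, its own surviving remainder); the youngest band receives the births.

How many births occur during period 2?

1262

Period 1.
Births: 480 × 0.485 = 233  |  1130 × 0.305 = 345 → total 578
20–39: 2400 × 0.964 = 2314
40–59: 480 × 0.957 = 459
60–79: 1130 × 0.951 = 1075
80+: 1800 × 0.963 + 460 × 0.593 = 1733 + 273 = 2006
End of period: [578, 2314, 459, 1075, 2006]
Period 2.
Births: 2314 × 0.485 = 1122  |  459 × 0.305 = 140 → total 1262
20–39: 578 × 0.964 = 557
40–59: 2314 × 0.957 = 2214
60–79: 459 × 0.951 = 437
80+: 1075 × 0.963 + 2006 × 0.593 = 1035 + 1190 = 2225
End of period: [1262, 557, 2214, 437, 2225]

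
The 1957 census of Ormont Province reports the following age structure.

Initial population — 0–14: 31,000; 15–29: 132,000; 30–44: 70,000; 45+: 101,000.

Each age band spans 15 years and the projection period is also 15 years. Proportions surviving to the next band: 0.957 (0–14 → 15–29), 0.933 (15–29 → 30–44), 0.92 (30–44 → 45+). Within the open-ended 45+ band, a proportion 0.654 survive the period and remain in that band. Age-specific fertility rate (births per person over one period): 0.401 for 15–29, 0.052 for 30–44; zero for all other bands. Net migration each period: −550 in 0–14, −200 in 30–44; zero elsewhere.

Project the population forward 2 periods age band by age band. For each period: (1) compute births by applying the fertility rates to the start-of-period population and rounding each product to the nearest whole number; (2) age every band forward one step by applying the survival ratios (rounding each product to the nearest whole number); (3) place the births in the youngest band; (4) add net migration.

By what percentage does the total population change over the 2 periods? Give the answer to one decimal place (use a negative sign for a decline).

-11.0

— Period 1 —
Births: 132000 * 0.401 = 52932, 70000 * 0.052 = 3640 → total 56572
15–29: 31000 * 0.957 = 29667
30–44: 132000 * 0.933 = 123156
45+: 70000 * 0.92 + 101000 * 0.654 = 64400 + 66054 = 130454
Net migration: 0–14 − 550 → 56022; 30–44 − 200 → 122956
End of period: [56022, 29667, 122956, 130454]
— Period 2 —
Births: 29667 * 0.401 = 11896, 122956 * 0.052 = 6394 → total 18290
15–29: 56022 * 0.957 = 53613
30–44: 29667 * 0.933 = 27679
45+: 122956 * 0.92 + 130454 * 0.654 = 113120 + 85317 = 198437
Net migration: 0–14 − 550 → 17740; 30–44 − 200 → 27479
End of period: [17740, 53613, 27479, 198437]
Total: 334000 → 297269; change = -36731; percentage change = -11.0%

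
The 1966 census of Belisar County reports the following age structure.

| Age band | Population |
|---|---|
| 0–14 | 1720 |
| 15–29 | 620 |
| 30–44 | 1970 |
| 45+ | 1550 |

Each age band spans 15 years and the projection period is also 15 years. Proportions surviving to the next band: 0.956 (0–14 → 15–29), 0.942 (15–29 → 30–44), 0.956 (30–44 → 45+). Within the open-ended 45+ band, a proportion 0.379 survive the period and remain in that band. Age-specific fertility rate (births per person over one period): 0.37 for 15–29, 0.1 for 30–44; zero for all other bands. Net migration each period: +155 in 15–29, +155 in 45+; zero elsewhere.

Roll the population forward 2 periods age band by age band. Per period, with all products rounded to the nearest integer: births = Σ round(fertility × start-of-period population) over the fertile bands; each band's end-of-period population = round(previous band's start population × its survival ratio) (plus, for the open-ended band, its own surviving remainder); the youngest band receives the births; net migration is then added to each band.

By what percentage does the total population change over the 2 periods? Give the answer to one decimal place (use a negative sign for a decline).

-20.0

Let band 1 be 0–14 through band 4 = 45+.
[period 1]
Births: 620 * 0.37 = 229, 1970 * 0.1 = 197 — total 426
Band 2: 1720 * 0.956 = 1644
Band 3: 620 * 0.942 = 584
Band 4: 1970 * 0.956 + 1550 * 0.379 = 1883 + 587 = 2470
Net migration: Band 2 + 155 → 1799; Band 4 + 155 → 2625
End of period: [426, 1799, 584, 2625]
[period 2]
Births: 1799 * 0.37 = 666, 584 * 0.1 = 58 — total 724
Band 2: 426 * 0.956 = 407
Band 3: 1799 * 0.942 = 1695
Band 4: 584 * 0.956 + 2625 * 0.379 = 558 + 995 = 1553
Net migration: Band 2 + 155 → 562; Band 4 + 155 → 1708
End of period: [724, 562, 1695, 1708]
Total: 5860 → 4689; change = -1171; percentage change = -20.0%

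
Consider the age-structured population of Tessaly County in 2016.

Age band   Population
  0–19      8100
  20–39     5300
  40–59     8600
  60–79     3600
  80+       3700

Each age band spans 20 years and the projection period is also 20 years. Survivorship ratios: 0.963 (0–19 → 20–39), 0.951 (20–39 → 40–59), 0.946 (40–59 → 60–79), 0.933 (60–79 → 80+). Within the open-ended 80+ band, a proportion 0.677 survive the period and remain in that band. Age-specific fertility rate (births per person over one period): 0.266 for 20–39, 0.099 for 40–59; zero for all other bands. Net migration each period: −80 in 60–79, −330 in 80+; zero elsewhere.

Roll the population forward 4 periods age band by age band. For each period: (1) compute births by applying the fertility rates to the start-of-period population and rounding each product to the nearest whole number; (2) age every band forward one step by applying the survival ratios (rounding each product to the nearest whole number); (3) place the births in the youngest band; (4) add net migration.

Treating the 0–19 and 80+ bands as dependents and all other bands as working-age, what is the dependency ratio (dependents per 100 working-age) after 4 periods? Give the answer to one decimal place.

268.3

Numbering the groups 1..5 from youngest to oldest:
Period 1:
Births: 5300 × 0.266 = 1410  |  8600 × 0.099 = 851 → total 2261
Group 2: 8100 × 0.963 = 7800
Group 3: 5300 × 0.951 = 5040
Group 4: 8600 × 0.946 = 8136
Group 5: 3600 × 0.933 + 3700 × 0.677 = 3359 + 2505 = 5864
Net migration: Group 4 − 80 → 8056; Group 5 − 330 → 5534
Giving 2261 / 7800 / 5040 / 8056 / 5534.
Period 2:
Births: 7800 × 0.266 = 2075  |  5040 × 0.099 = 499 → total 2574
Group 2: 2261 × 0.963 = 2177
Group 3: 7800 × 0.951 = 7418
Group 4: 5040 × 0.946 = 4768
Group 5: 8056 × 0.933 + 5534 × 0.677 = 7516 + 3747 = 11263
Net migration: Group 4 − 80 → 4688; Group 5 − 330 → 10933
Giving 2574 / 2177 / 7418 / 4688 / 10933.
Period 3:
Births: 2177 × 0.266 = 579  |  7418 × 0.099 = 734 → total 1313
Group 2: 2574 × 0.963 = 2479
Group 3: 2177 × 0.951 = 2070
Group 4: 7418 × 0.946 = 7017
Group 5: 4688 × 0.933 + 10933 × 0.677 = 4374 + 7402 = 11776
Net migration: Group 4 − 80 → 6937; Group 5 − 330 → 11446
Giving 1313 / 2479 / 2070 / 6937 / 11446.
Period 4:
Births: 2479 × 0.266 = 659  |  2070 × 0.099 = 205 → total 864
Group 2: 1313 × 0.963 = 1264
Group 3: 2479 × 0.951 = 2358
Group 4: 2070 × 0.946 = 1958
Group 5: 6937 × 0.933 + 11446 × 0.677 = 6472 + 7749 = 14221
Net migration: Group 4 − 80 → 1878; Group 5 − 330 → 13891
Giving 864 / 1264 / 2358 / 1878 / 13891.
Dependents (band 0–19 + band 80+) = 864 + 13891 = 14755; working-age = 5500; ratio = 14755/5500 × 100 = 268.3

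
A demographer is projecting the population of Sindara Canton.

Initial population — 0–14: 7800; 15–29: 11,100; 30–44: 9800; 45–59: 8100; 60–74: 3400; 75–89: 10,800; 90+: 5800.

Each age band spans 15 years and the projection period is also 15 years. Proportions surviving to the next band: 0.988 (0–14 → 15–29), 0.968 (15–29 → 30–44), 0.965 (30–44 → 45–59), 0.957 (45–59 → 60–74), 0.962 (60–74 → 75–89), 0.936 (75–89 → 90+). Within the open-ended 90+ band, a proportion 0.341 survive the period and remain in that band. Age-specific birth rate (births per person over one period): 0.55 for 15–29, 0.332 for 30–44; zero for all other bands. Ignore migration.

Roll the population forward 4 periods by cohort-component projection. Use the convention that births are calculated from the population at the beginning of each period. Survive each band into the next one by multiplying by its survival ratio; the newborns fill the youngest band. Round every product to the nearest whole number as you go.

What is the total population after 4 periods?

58585

[period 1]
Births: 11100 × 0.55 = 6105 ; 9800 × 0.332 = 3254 — total 9359
15–29: 7800 × 0.988 = 7706
30–44: 11100 × 0.968 = 10745
45–59: 9800 × 0.965 = 9457
60–74: 8100 × 0.957 = 7752
75–89: 3400 × 0.962 = 3271
90+: 10800 × 0.936 + 5800 × 0.341 = 10109 + 1978 = 12087
Population now: 0–14=9359, 15–29=7706, 30–44=10745, 45–59=9457, 60–74=7752, 75–89=3271, 90+=12087
[period 2]
Births: 7706 × 0.55 = 4238 ; 10745 × 0.332 = 3567 — total 7805
15–29: 9359 × 0.988 = 9247
30–44: 7706 × 0.968 = 7459
45–59: 10745 × 0.965 = 10369
60–74: 9457 × 0.957 = 9050
75–89: 7752 × 0.962 = 7457
90+: 3271 × 0.936 + 12087 × 0.341 = 3062 + 4122 = 7184
Population now: 0–14=7805, 15–29=9247, 30–44=7459, 45–59=10369, 60–74=9050, 75–89=7457, 90+=7184
[period 3]
Births: 9247 × 0.55 = 5086 ; 7459 × 0.332 = 2476 — total 7562
15–29: 7805 × 0.988 = 7711
30–44: 9247 × 0.968 = 8951
45–59: 7459 × 0.965 = 7198
60–74: 10369 × 0.957 = 9923
75–89: 9050 × 0.962 = 8706
90+: 7457 × 0.936 + 7184 × 0.341 = 6980 + 2450 = 9430
Population now: 0–14=7562, 15–29=7711, 30–44=8951, 45–59=7198, 60–74=9923, 75–89=8706, 90+=9430
[period 4]
Births: 7711 × 0.55 = 4241 ; 8951 × 0.332 = 2972 — total 7213
15–29: 7562 × 0.988 = 7471
30–44: 7711 × 0.968 = 7464
45–59: 8951 × 0.965 = 8638
60–74: 7198 × 0.957 = 6888
75–89: 9923 × 0.962 = 9546
90+: 8706 × 0.936 + 9430 × 0.341 = 8149 + 3216 = 11365
Population now: 0–14=7213, 15–29=7471, 30–44=7464, 45–59=8638, 60–74=6888, 75–89=9546, 90+=11365
Total after period 4: 7213 + 7471 + 7464 + 8638 + 6888 + 9546 + 11365 = 58585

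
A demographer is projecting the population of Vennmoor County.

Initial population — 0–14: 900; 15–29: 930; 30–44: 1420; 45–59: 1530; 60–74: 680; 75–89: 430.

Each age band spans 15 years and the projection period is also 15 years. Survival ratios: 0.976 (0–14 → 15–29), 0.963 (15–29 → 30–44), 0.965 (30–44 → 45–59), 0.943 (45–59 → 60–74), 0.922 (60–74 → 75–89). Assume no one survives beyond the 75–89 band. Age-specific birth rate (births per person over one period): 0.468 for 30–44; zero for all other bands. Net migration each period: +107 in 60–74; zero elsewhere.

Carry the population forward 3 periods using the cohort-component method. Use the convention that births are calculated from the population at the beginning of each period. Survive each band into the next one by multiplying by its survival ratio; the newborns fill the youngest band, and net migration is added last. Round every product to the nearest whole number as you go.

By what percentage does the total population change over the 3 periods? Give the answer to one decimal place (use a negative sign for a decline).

— Period 1 —
Births: 1420 * 0.468 = 665
15–29: 900 * 0.976 = 878
30–44: 930 * 0.963 = 896
45–59: 1420 * 0.965 = 1370
60–74: 1530 * 0.943 = 1443
75–89: 680 * 0.922 = 627
Net migration: 60–74 + 107 → 1550
Population now: 0–14=665, 15–29=878, 30–44=896, 45–59=1370, 60–74=1550, 75–89=627
— Period 2 —
Births: 896 * 0.468 = 419
15–29: 665 * 0.976 = 649
30–44: 878 * 0.963 = 846
45–59: 896 * 0.965 = 865
60–74: 1370 * 0.943 = 1292
75–89: 1550 * 0.922 = 1429
Net migration: 60–74 + 107 → 1399
Population now: 0–14=419, 15–29=649, 30–44=846, 45–59=865, 60–74=1399, 75–89=1429
— Period 3 —
Births: 846 * 0.468 = 396
15–29: 419 * 0.976 = 409
30–44: 649 * 0.963 = 625
45–59: 846 * 0.965 = 816
60–74: 865 * 0.943 = 816
75–89: 1399 * 0.922 = 1290
Net migration: 60–74 + 107 → 923
Population now: 0–14=396, 15–29=409, 30–44=625, 45–59=816, 60–74=923, 75–89=1290
Total: 5890 → 4459; change = -1431; percentage change = -24.3%

-24.3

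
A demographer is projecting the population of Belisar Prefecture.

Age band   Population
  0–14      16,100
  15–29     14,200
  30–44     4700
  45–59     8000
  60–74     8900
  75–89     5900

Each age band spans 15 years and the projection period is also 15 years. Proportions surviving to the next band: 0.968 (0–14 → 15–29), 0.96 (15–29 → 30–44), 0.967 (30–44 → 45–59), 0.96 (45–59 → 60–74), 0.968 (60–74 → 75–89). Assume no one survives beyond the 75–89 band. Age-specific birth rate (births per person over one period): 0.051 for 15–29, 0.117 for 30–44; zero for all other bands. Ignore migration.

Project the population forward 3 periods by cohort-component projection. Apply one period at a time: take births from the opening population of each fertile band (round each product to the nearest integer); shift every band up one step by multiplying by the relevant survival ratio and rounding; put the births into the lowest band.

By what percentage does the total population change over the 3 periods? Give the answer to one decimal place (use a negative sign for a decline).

-36.6

(Groups numbered youngest = 1 to oldest = 6.)
— Period 1 —
Births: 14200 * 0.051 = 724, 4700 * 0.117 = 550 → 1274
Group 2: 16100 * 0.968 = 15585
Group 3: 14200 * 0.96 = 13632
Group 4: 4700 * 0.967 = 4545
Group 5: 8000 * 0.96 = 7680
Group 6: 8900 * 0.968 = 8615
Giving 1274 / 15585 / 13632 / 4545 / 7680 / 8615.
— Period 2 —
Births: 15585 * 0.051 = 795, 13632 * 0.117 = 1595 → 2390
Group 2: 1274 * 0.968 = 1233
Group 3: 15585 * 0.96 = 14962
Group 4: 13632 * 0.967 = 13182
Group 5: 4545 * 0.96 = 4363
Group 6: 7680 * 0.968 = 7434
Giving 2390 / 1233 / 14962 / 13182 / 4363 / 7434.
— Period 3 —
Births: 1233 * 0.051 = 63, 14962 * 0.117 = 1751 → 1814
Group 2: 2390 * 0.968 = 2314
Group 3: 1233 * 0.96 = 1184
Group 4: 14962 * 0.967 = 14468
Group 5: 13182 * 0.96 = 12655
Group 6: 4363 * 0.968 = 4223
Giving 1814 / 2314 / 1184 / 14468 / 12655 / 4223.
Total: 57800 → 36658; change = -21142; percentage change = -36.6%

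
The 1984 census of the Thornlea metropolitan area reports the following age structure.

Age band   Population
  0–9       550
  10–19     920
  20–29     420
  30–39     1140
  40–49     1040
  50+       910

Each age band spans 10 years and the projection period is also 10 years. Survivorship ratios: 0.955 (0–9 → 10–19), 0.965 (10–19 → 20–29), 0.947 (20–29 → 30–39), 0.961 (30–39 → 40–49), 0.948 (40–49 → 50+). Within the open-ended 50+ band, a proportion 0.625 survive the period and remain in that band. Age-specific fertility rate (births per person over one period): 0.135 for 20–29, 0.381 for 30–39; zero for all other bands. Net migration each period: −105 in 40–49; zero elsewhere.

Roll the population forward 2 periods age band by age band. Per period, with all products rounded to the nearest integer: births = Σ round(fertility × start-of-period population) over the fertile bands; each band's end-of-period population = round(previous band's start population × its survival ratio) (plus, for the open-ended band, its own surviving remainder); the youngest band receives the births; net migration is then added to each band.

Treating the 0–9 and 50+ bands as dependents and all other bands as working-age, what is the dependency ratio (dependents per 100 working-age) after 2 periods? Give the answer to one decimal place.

104.3

[period 1]
Births: 420 × 0.135 = 57, 1140 × 0.381 = 434 ⇒ total 491
10–19: 550 × 0.955 = 525
20–29: 920 × 0.965 = 888
30–39: 420 × 0.947 = 398
40–49: 1140 × 0.961 = 1096
50+: 1040 × 0.948 + 910 × 0.625 = 986 + 569 = 1555
Net migration: 40–49 − 105 → 991
→ [491, 525, 888, 398, 991, 1555]
[period 2]
Births: 888 × 0.135 = 120, 398 × 0.381 = 152 ⇒ total 272
10–19: 491 × 0.955 = 469
20–29: 525 × 0.965 = 507
30–39: 888 × 0.947 = 841
40–49: 398 × 0.961 = 382
50+: 991 × 0.948 + 1555 × 0.625 = 939 + 972 = 1911
Net migration: 40–49 − 105 → 277
→ [272, 469, 507, 841, 277, 1911]
Dependents (band 0–9 + band 50+) = 272 + 1911 = 2183; working-age = 2094; ratio = 2183/2094 × 100 = 104.3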